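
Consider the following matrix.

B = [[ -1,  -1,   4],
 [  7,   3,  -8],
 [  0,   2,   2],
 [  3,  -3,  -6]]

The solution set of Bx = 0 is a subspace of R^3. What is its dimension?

Row reduce to echelon form.
R2 ← R2 + (7)·R1: [0, -4, 20]
R4 ← R4 + (3)·R1: [0, -6, 6]
R3 ← R3 + (1/2)·R2: [0, 0, 12]
R4 ← R4 − (3/2)·R2: [0, 0, -24]
R4 ← R4 + (2)·R3: [0, 0, 0]
3 nonzero rows, so rank(B) = 3.
B has 3 columns; by rank–nullity, nullity = 3 − 3 = 0.

0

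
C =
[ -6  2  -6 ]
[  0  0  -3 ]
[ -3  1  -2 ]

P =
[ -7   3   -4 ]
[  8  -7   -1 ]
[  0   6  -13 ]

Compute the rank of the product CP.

First compute CP:
[[ 58, -68, 100],
 [  0, -18,  39],
 [ 29, -28,  37]]
Now row reduce the product.
R3 ← R3 − (1/2)·R1: [0, 6, -13]
R3 ← R3 + (1/3)·R2: [0, 0, 0]
2 nonzero rows, so rank(CP) = 2.

2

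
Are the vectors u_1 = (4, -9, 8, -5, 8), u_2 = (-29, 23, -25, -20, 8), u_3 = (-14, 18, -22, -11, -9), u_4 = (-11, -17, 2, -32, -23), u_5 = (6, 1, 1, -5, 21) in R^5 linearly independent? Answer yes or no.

Form the matrix with these vectors as rows and row reduce.
R2 ← R2 + (29/4)·R1: [0, -169/4, 33, -225/4, 66]
R3 ← R3 + (7/2)·R1: [0, -27/2, 6, -57/2, 19]
R4 ← R4 + (11/4)·R1: [0, -167/4, 24, -183/4, -1]
R5 ← R5 − (3/2)·R1: [0, 29/2, -11, 5/2, 9]
R3 ← R3 − (54/169)·R2: [0, 0, -768/169, -1779/169, -353/169]
R4 ← R4 − (167/169)·R2: [0, 0, -1455/169, 1662/169, -11191/169]
R5 ← R5 + (58/169)·R2: [0, 0, 55/169, -2840/169, 5349/169]
R4 ← R4 − (485/256)·R3: [0, 0, 0, 7623/256, -15939/256]
R5 ← R5 + (55/768)·R3: [0, 0, 0, -4495/256, 24193/768]
R5 ← R5 + (4495/7623)·R4: [0, 0, 0, 0, -172/33]
5 nonzero rows, so the 5 vectors span a space of dimension 5.
Since 5 = 5, the vectors are linearly independent.

yes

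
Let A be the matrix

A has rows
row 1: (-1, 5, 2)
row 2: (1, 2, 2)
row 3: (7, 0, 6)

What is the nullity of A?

1

Row reduce to echelon form.
R2 ← R2 + R1: [0, 7, 4]
R3 ← R3 + (7)·R1: [0, 35, 20]
R3 ← R3 − (5)·R2: [0, 0, 0]
2 nonzero rows, so rank(A) = 2.
A has 3 columns; by rank–nullity, nullity = 3 − 2 = 1.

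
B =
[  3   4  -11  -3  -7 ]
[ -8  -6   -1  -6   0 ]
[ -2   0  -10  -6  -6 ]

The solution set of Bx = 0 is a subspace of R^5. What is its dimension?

3

Row reduce to echelon form.
R2 ← R2 + (8/3)·R1: [0, 14/3, -91/3, -14, -56/3]
R3 ← R3 + (2/3)·R1: [0, 8/3, -52/3, -8, -32/3]
R3 ← R3 − (4/7)·R2: [0, 0, 0, 0, 0]
2 nonzero rows, so rank(B) = 2.
B has 5 columns; by rank–nullity, nullity = 5 − 2 = 3.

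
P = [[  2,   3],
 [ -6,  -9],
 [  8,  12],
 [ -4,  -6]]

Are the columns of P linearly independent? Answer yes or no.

no

Row reduce P to echelon form.
R2 ← R2 + (3)·R1: [0, 0]
R3 ← R3 − (4)·R1: [0, 0]
R4 ← R4 + (2)·R1: [0, 0]
1 pivot among 2 columns.
Only 1 < 2 pivot columns, so the columns are linearly dependent.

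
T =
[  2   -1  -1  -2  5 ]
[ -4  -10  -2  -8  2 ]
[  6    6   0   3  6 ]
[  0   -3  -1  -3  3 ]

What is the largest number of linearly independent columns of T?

Row reduce to echelon form.
R2 ← R2 + (2)·R1: [0, -12, -4, -12, 12]
R3 ← R3 − (3)·R1: [0, 9, 3, 9, -9]
R3 ← R3 + (3/4)·R2: [0, 0, 0, 0, 0]
R4 ← R4 − (1/4)·R2: [0, 0, 0, 0, 0]
Echelon form has 2 nonzero rows, so rank(T) = 2.
The rank gives the maximum number of linearly independent columns: 2.

2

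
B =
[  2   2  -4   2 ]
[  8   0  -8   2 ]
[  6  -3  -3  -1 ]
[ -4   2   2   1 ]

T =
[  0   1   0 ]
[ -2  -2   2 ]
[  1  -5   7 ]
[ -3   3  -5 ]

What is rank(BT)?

First compute BT:
[[-14,  24, -34],
 [-14,  54, -66],
 [  6,  24, -22],
 [ -5, -15,  13]]
Now row reduce the product.
R2 ← R2 − R1: [0, 30, -32]
R3 ← R3 + (3/7)·R1: [0, 240/7, -256/7]
R4 ← R4 − (5/14)·R1: [0, -165/7, 176/7]
R3 ← R3 − (8/7)·R2: [0, 0, 0]
R4 ← R4 + (11/14)·R2: [0, 0, 0]
2 nonzero rows, so rank(BT) = 2.

2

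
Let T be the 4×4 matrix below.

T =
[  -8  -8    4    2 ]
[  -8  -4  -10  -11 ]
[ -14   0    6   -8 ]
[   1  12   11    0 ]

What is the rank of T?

4

Row reduce to echelon form.
R2 ← R2 − R1: [0, 4, -14, -13]
R3 ← R3 − (7/4)·R1: [0, 14, -1, -23/2]
R4 ← R4 + (1/8)·R1: [0, 11, 23/2, 1/4]
R3 ← R3 − (7/2)·R2: [0, 0, 48, 34]
R4 ← R4 − (11/4)·R2: [0, 0, 50, 36]
R4 ← R4 − (25/24)·R3: [0, 0, 0, 7/12]
Echelon form has 4 nonzero rows, so rank(T) = 4.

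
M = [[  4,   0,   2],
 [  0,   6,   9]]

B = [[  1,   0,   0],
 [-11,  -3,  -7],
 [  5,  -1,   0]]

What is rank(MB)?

2

First compute MB:
[[ 14,  -2,   0],
 [-21, -27, -42]]
Now row reduce the product.
R2 ← R2 + (3/2)·R1: [0, -30, -42]
2 nonzero rows, so rank(MB) = 2.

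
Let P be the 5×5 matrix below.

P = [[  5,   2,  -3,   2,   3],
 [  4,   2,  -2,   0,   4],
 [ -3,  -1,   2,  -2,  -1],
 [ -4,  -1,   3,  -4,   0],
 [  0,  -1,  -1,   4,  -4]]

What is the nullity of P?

Row reduce to echelon form.
R2 ← R2 − (4/5)·R1: [0, 2/5, 2/5, -8/5, 8/5]
R3 ← R3 + (3/5)·R1: [0, 1/5, 1/5, -4/5, 4/5]
R4 ← R4 + (4/5)·R1: [0, 3/5, 3/5, -12/5, 12/5]
R3 ← R3 − (1/2)·R2: [0, 0, 0, 0, 0]
R4 ← R4 − (3/2)·R2: [0, 0, 0, 0, 0]
R5 ← R5 + (5/2)·R2: [0, 0, 0, 0, 0]
2 nonzero rows, so rank(P) = 2.
P has 5 columns; by rank–nullity, nullity = 5 − 2 = 3.

3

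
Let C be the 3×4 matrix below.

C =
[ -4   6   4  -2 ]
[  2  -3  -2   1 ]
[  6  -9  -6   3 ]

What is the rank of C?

Row reduce to echelon form.
R2 ← R2 + (1/2)·R1: [0, 0, 0, 0]
R3 ← R3 + (3/2)·R1: [0, 0, 0, 0]
Echelon form has 1 nonzero row, so rank(C) = 1.

1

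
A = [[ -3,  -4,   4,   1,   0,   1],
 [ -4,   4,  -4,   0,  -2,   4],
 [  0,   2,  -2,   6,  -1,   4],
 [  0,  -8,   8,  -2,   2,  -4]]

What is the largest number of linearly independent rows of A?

Row reduce to echelon form.
R2 ← R2 − (4/3)·R1: [0, 28/3, -28/3, -4/3, -2, 8/3]
R3 ← R3 − (3/14)·R2: [0, 0, 0, 44/7, -4/7, 24/7]
R4 ← R4 + (6/7)·R2: [0, 0, 0, -22/7, 2/7, -12/7]
R4 ← R4 + (1/2)·R3: [0, 0, 0, 0, 0, 0]
Echelon form has 3 nonzero rows, so rank(A) = 3.
The rank gives the maximum number of linearly independent rows: 3.

3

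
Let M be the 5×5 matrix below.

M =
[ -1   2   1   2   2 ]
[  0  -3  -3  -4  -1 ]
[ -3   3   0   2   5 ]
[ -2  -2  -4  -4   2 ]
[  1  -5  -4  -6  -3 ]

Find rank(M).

2

Row reduce to echelon form.
R3 ← R3 − (3)·R1: [0, -3, -3, -4, -1]
R4 ← R4 − (2)·R1: [0, -6, -6, -8, -2]
R5 ← R5 + R1: [0, -3, -3, -4, -1]
R3 ← R3 − R2: [0, 0, 0, 0, 0]
R4 ← R4 − (2)·R2: [0, 0, 0, 0, 0]
R5 ← R5 − R2: [0, 0, 0, 0, 0]
Echelon form has 2 nonzero rows, so rank(M) = 2.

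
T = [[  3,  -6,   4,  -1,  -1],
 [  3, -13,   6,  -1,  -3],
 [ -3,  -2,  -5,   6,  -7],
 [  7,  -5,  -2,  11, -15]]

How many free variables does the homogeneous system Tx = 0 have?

Row reduce to echelon form.
R2 ← R2 − R1: [0, -7, 2, 0, -2]
R3 ← R3 + R1: [0, -8, -1, 5, -8]
R4 ← R4 − (7/3)·R1: [0, 9, -34/3, 40/3, -38/3]
R3 ← R3 − (8/7)·R2: [0, 0, -23/7, 5, -40/7]
R4 ← R4 + (9/7)·R2: [0, 0, -184/21, 40/3, -320/21]
R4 ← R4 − (8/3)·R3: [0, 0, 0, 0, 0]
3 nonzero rows, so rank(T) = 3.
T has 5 columns; by rank–nullity, nullity = 5 − 3 = 2.

2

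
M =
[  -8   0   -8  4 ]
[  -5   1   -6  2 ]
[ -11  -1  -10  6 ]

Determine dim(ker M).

2

Row reduce to echelon form.
R2 ← R2 − (5/8)·R1: [0, 1, -1, -1/2]
R3 ← R3 − (11/8)·R1: [0, -1, 1, 1/2]
R3 ← R3 + R2: [0, 0, 0, 0]
2 nonzero rows, so rank(M) = 2.
M has 4 columns; by rank–nullity, nullity = 4 − 2 = 2.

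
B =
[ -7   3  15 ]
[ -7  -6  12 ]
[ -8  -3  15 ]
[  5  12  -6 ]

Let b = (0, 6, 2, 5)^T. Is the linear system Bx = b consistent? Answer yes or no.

Row reduce the augmented matrix [B | b].
R2 ← R2 − R1: [0, -9, -3, 6]
R3 ← R3 − (8/7)·R1: [0, -45/7, -15/7, 2]
R4 ← R4 + (5/7)·R1: [0, 99/7, 33/7, 5]
R3 ← R3 − (5/7)·R2: [0, 0, 0, -16/7]
R4 ← R4 + (11/7)·R2: [0, 0, 0, 101/7]
R4 ← R4 + (101/16)·R3: [0, 0, 0, 0]
The echelon form has 3 nonzero rows; the last pivot sits in the augmented column, so rank(B) = 2 but rank([B|b]) = 3.
Since the ranks differ, the system is inconsistent.

no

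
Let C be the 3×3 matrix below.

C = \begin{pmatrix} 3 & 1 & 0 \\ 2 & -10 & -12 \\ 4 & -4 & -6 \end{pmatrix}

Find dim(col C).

Row reduce to echelon form.
R2 ← R2 − (2/3)·R1: [0, -32/3, -12]
R3 ← R3 − (4/3)·R1: [0, -16/3, -6]
R3 ← R3 − (1/2)·R2: [0, 0, 0]
Echelon form has 2 nonzero rows, so rank(C) = 2.
The column space has dimension equal to the rank: 2.

2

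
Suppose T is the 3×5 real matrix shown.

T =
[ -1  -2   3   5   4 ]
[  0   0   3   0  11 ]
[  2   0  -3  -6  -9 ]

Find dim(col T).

3

Row reduce to echelon form.
R3 ← R3 + (2)·R1: [0, -4, 3, 4, -1]
Swap R2 ↔ R3
Echelon form has 3 nonzero rows, so rank(T) = 3.
The column space has dimension equal to the rank: 3.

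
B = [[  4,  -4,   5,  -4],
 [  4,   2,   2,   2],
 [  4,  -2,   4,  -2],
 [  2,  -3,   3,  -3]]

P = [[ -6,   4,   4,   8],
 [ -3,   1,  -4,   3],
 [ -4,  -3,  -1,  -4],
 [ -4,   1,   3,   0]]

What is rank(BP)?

2

First compute BP:
[[-16,  -7,  15,   0],
 [-46,  14,  12,  30],
 [-26,   0,  14,  10],
 [ -3,  -7,   8,  -5]]
Now row reduce the product.
R2 ← R2 − (23/8)·R1: [0, 273/8, -249/8, 30]
R3 ← R3 − (13/8)·R1: [0, 91/8, -83/8, 10]
R4 ← R4 − (3/16)·R1: [0, -91/16, 83/16, -5]
R3 ← R3 − (1/3)·R2: [0, 0, 0, 0]
R4 ← R4 + (1/6)·R2: [0, 0, 0, 0]
2 nonzero rows, so rank(BP) = 2.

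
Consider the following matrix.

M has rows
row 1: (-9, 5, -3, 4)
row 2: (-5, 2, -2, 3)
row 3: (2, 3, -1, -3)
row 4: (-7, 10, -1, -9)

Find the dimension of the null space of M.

Row reduce to echelon form.
R2 ← R2 − (5/9)·R1: [0, -7/9, -1/3, 7/9]
R3 ← R3 + (2/9)·R1: [0, 37/9, -5/3, -19/9]
R4 ← R4 − (7/9)·R1: [0, 55/9, 4/3, -109/9]
R3 ← R3 + (37/7)·R2: [0, 0, -24/7, 2]
R4 ← R4 + (55/7)·R2: [0, 0, -9/7, -6]
R4 ← R4 − (3/8)·R3: [0, 0, 0, -27/4]
4 nonzero rows, so rank(M) = 4.
M has 4 columns; by rank–nullity, nullity = 4 − 4 = 0.

0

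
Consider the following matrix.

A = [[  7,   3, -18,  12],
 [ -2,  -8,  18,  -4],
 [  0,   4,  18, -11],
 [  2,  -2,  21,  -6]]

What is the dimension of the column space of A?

4

Row reduce to echelon form.
R2 ← R2 + (2/7)·R1: [0, -50/7, 90/7, -4/7]
R4 ← R4 − (2/7)·R1: [0, -20/7, 183/7, -66/7]
R3 ← R3 + (14/25)·R2: [0, 0, 126/5, -283/25]
R4 ← R4 − (2/5)·R2: [0, 0, 21, -46/5]
R4 ← R4 − (5/6)·R3: [0, 0, 0, 7/30]
Echelon form has 4 nonzero rows, so rank(A) = 4.
The column space has dimension equal to the rank: 4.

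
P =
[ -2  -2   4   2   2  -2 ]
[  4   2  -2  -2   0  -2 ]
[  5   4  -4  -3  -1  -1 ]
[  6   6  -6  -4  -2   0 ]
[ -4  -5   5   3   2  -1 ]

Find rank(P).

Row reduce to echelon form.
R2 ← R2 + (2)·R1: [0, -2, 6, 2, 4, -6]
R3 ← R3 + (5/2)·R1: [0, -1, 6, 2, 4, -6]
R4 ← R4 + (3)·R1: [0, 0, 6, 2, 4, -6]
R5 ← R5 − (2)·R1: [0, -1, -3, -1, -2, 3]
R3 ← R3 − (1/2)·R2: [0, 0, 3, 1, 2, -3]
R5 ← R5 − (1/2)·R2: [0, 0, -6, -2, -4, 6]
R4 ← R4 − (2)·R3: [0, 0, 0, 0, 0, 0]
R5 ← R5 + (2)·R3: [0, 0, 0, 0, 0, 0]
Echelon form has 3 nonzero rows, so rank(P) = 3.

3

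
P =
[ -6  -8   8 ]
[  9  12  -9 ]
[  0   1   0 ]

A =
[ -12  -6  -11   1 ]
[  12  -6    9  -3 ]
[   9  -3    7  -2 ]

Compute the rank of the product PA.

2

First compute PA:
[[ 48,  60,  50,   2],
 [-45, -99, -54,  -9],
 [ 12,  -6,   9,  -3]]
Now row reduce the product.
R2 ← R2 + (15/16)·R1: [0, -171/4, -57/8, -57/8]
R3 ← R3 − (1/4)·R1: [0, -21, -7/2, -7/2]
R3 ← R3 − (28/57)·R2: [0, 0, 0, 0]
2 nonzero rows, so rank(PA) = 2.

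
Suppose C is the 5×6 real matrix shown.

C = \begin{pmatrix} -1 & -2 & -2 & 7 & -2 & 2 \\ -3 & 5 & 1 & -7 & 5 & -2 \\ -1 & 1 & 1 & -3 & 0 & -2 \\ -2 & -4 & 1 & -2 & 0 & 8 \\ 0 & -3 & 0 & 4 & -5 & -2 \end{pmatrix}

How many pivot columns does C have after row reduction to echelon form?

Row reduce to echelon form.
R2 ← R2 − (3)·R1: [0, 11, 7, -28, 11, -8]
R3 ← R3 − R1: [0, 3, 3, -10, 2, -4]
R4 ← R4 − (2)·R1: [0, 0, 5, -16, 4, 4]
R3 ← R3 − (3/11)·R2: [0, 0, 12/11, -26/11, -1, -20/11]
R5 ← R5 + (3/11)·R2: [0, 0, 21/11, -40/11, -2, -46/11]
R4 ← R4 − (55/12)·R3: [0, 0, 0, -31/6, 103/12, 37/3]
R5 ← R5 − (7/4)·R3: [0, 0, 0, 1/2, -1/4, -1]
R5 ← R5 + (3/31)·R4: [0, 0, 0, 0, 18/31, 6/31]
Echelon form has 5 nonzero rows, so rank(C) = 5.
Each nonzero row contributes one pivot column: 5 pivot columns.

5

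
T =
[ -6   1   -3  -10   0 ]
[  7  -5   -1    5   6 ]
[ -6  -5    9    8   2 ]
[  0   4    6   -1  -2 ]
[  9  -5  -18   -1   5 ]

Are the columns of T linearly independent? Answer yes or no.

yes

Row reduce T to echelon form.
R2 ← R2 + (7/6)·R1: [0, -23/6, -9/2, -20/3, 6]
R3 ← R3 − R1: [0, -6, 12, 18, 2]
R5 ← R5 + (3/2)·R1: [0, -7/2, -45/2, -16, 5]
R3 ← R3 − (36/23)·R2: [0, 0, 438/23, 654/23, -170/23]
R4 ← R4 + (24/23)·R2: [0, 0, 30/23, -183/23, 98/23]
R5 ← R5 − (21/23)·R2: [0, 0, -423/23, -228/23, -11/23]
R4 ← R4 − (5/73)·R3: [0, 0, 0, -723/73, 348/73]
R5 ← R5 + (141/146)·R3: [0, 0, 0, 1281/73, -556/73]
R5 ← R5 + (427/241)·R4: [0, 0, 0, 0, 200/241]
5 pivots among 5 columns.
Every column is a pivot column, so the columns are linearly independent.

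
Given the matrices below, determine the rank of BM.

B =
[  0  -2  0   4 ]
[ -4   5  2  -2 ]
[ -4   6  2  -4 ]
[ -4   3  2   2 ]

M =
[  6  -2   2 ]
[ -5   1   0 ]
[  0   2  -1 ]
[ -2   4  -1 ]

2

First compute BM:
[[  2,  14,  -4],
 [-45,   9,  -8],
 [-46,   2,  -6],
 [-43,  23, -12]]
Now row reduce the product.
R2 ← R2 + (45/2)·R1: [0, 324, -98]
R3 ← R3 + (23)·R1: [0, 324, -98]
R4 ← R4 + (43/2)·R1: [0, 324, -98]
R3 ← R3 − R2: [0, 0, 0]
R4 ← R4 − R2: [0, 0, 0]
2 nonzero rows, so rank(BM) = 2.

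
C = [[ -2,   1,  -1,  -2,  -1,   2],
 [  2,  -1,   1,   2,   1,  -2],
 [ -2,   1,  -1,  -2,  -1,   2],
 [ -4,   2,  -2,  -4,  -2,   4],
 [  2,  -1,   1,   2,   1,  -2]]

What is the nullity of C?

5

Row reduce to echelon form.
R2 ← R2 + R1: [0, 0, 0, 0, 0, 0]
R3 ← R3 − R1: [0, 0, 0, 0, 0, 0]
R4 ← R4 − (2)·R1: [0, 0, 0, 0, 0, 0]
R5 ← R5 + R1: [0, 0, 0, 0, 0, 0]
1 nonzero row, so rank(C) = 1.
C has 6 columns; by rank–nullity, nullity = 6 − 1 = 5.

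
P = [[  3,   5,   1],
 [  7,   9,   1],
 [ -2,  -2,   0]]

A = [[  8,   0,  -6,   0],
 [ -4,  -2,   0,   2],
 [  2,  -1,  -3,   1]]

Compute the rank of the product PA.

2

First compute PA:
[[  6, -11, -21,  11],
 [ 22, -19, -45,  19],
 [ -8,   4,  12,  -4]]
Now row reduce the product.
R2 ← R2 − (11/3)·R1: [0, 64/3, 32, -64/3]
R3 ← R3 + (4/3)·R1: [0, -32/3, -16, 32/3]
R3 ← R3 + (1/2)·R2: [0, 0, 0, 0]
2 nonzero rows, so rank(PA) = 2.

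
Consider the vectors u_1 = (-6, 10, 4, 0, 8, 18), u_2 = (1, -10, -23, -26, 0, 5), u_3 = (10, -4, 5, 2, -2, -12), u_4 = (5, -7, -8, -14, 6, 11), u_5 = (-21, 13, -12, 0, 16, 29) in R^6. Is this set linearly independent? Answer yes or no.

yes

Form the matrix with these vectors as rows and row reduce.
R2 ← R2 + (1/6)·R1: [0, -25/3, -67/3, -26, 4/3, 8]
R3 ← R3 + (5/3)·R1: [0, 38/3, 35/3, 2, 34/3, 18]
R4 ← R4 + (5/6)·R1: [0, 4/3, -14/3, -14, 38/3, 26]
R5 ← R5 − (7/2)·R1: [0, -22, -26, 0, -12, -34]
R3 ← R3 + (38/25)·R2: [0, 0, -557/25, -938/25, 334/25, 754/25]
R4 ← R4 + (4/25)·R2: [0, 0, -206/25, -454/25, 322/25, 682/25]
R5 ← R5 − (66/25)·R2: [0, 0, 824/25, 1716/25, -388/25, -1378/25]
R4 ← R4 − (206/557)·R3: [0, 0, 0, -2386/557, 4422/557, 8982/557]
R5 ← R5 + (824/557)·R3: [0, 0, 0, 7316/557, 2364/557, -5850/557]
R5 ← R5 + (3658/1193)·R4: [0, 0, 0, 0, 34104/1193, 46458/1193]
5 nonzero rows, so the 5 vectors span a space of dimension 5.
Since 5 = 5, the vectors are linearly independent.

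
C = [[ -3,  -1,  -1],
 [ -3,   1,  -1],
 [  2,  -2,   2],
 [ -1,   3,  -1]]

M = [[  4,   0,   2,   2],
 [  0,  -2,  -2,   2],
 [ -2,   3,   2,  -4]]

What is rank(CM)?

First compute CM:
[[-10,  -1,  -6,  -4],
 [-10,  -5, -10,   0],
 [  4,  10,  12,  -8],
 [ -2,  -9, -10,   8]]
Now row reduce the product.
R2 ← R2 − R1: [0, -4, -4, 4]
R3 ← R3 + (2/5)·R1: [0, 48/5, 48/5, -48/5]
R4 ← R4 − (1/5)·R1: [0, -44/5, -44/5, 44/5]
R3 ← R3 + (12/5)·R2: [0, 0, 0, 0]
R4 ← R4 − (11/5)·R2: [0, 0, 0, 0]
2 nonzero rows, so rank(CM) = 2.

2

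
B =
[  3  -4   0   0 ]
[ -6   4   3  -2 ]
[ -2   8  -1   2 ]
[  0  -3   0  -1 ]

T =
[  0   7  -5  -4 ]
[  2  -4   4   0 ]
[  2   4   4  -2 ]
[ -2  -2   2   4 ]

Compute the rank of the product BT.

First compute BT:
[[ -8,  37, -31, -12],
 [ 18, -42,  54,  10],
 [ 10, -54,  42,  18],
 [ -4,  14, -14,  -4]]
Now row reduce the product.
R2 ← R2 + (9/4)·R1: [0, 165/4, -63/4, -17]
R3 ← R3 + (5/4)·R1: [0, -31/4, 13/4, 3]
R4 ← R4 − (1/2)·R1: [0, -9/2, 3/2, 2]
R3 ← R3 + (31/165)·R2: [0, 0, 16/55, -32/165]
R4 ← R4 + (6/55)·R2: [0, 0, -12/55, 8/55]
R4 ← R4 + (3/4)·R3: [0, 0, 0, 0]
3 nonzero rows, so rank(BT) = 3.

3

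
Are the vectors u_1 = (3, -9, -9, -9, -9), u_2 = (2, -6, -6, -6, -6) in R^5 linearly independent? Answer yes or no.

Form the matrix with these vectors as rows and row reduce.
R2 ← R2 − (2/3)·R1: [0, 0, 0, 0, 0]
1 nonzero row, so the 2 vectors span a space of dimension 1.
Since 1 < 2, the vectors are linearly dependent.

no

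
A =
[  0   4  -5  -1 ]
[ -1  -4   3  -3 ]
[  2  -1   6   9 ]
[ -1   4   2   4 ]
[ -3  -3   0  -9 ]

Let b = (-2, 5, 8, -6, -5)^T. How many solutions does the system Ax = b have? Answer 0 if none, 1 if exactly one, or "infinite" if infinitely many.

0

Row reduce the augmented matrix [A | b].
Swap R1 ↔ R2
R3 ← R3 + (2)·R1: [0, -9, 12, 3, 18]
R4 ← R4 − R1: [0, 8, -1, 7, -11]
R5 ← R5 − (3)·R1: [0, 9, -9, 0, -20]
R3 ← R3 + (9/4)·R2: [0, 0, 3/4, 3/4, 27/2]
R4 ← R4 − (2)·R2: [0, 0, 9, 9, -7]
R5 ← R5 − (9/4)·R2: [0, 0, 9/4, 9/4, -31/2]
R4 ← R4 − (12)·R3: [0, 0, 0, 0, -169]
R5 ← R5 − (3)·R3: [0, 0, 0, 0, -56]
R5 ← R5 − (56/169)·R4: [0, 0, 0, 0, 0]
The echelon form has 4 nonzero rows; the last pivot sits in the augmented column, so rank(A) = 3 but rank([A|b]) = 4.
Since the ranks differ, the system is inconsistent.
It has no solutions.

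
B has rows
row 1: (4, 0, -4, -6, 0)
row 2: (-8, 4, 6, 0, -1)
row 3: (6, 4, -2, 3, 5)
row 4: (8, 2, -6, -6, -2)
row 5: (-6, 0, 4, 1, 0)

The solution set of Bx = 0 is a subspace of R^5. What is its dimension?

1

Row reduce to echelon form.
R2 ← R2 + (2)·R1: [0, 4, -2, -12, -1]
R3 ← R3 − (3/2)·R1: [0, 4, 4, 12, 5]
R4 ← R4 − (2)·R1: [0, 2, 2, 6, -2]
R5 ← R5 + (3/2)·R1: [0, 0, -2, -8, 0]
R3 ← R3 − R2: [0, 0, 6, 24, 6]
R4 ← R4 − (1/2)·R2: [0, 0, 3, 12, -3/2]
R4 ← R4 − (1/2)·R3: [0, 0, 0, 0, -9/2]
R5 ← R5 + (1/3)·R3: [0, 0, 0, 0, 2]
R5 ← R5 + (4/9)·R4: [0, 0, 0, 0, 0]
4 nonzero rows, so rank(B) = 4.
B has 5 columns; by rank–nullity, nullity = 5 − 4 = 1.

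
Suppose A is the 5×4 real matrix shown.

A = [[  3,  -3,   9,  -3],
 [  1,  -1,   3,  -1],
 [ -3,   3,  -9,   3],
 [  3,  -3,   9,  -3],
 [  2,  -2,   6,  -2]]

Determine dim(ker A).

Row reduce to echelon form.
R2 ← R2 − (1/3)·R1: [0, 0, 0, 0]
R3 ← R3 + R1: [0, 0, 0, 0]
R4 ← R4 − R1: [0, 0, 0, 0]
R5 ← R5 − (2/3)·R1: [0, 0, 0, 0]
1 nonzero row, so rank(A) = 1.
A has 4 columns; by rank–nullity, nullity = 4 − 1 = 3.

3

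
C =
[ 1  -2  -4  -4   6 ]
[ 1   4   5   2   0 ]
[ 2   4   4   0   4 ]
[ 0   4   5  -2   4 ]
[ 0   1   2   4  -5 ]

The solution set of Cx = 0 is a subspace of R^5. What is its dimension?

2

Row reduce to echelon form.
R2 ← R2 − R1: [0, 6, 9, 6, -6]
R3 ← R3 − (2)·R1: [0, 8, 12, 8, -8]
R3 ← R3 − (4/3)·R2: [0, 0, 0, 0, 0]
R4 ← R4 − (2/3)·R2: [0, 0, -1, -6, 8]
R5 ← R5 − (1/6)·R2: [0, 0, 1/2, 3, -4]
Swap R3 ↔ R4
R5 ← R5 + (1/2)·R3: [0, 0, 0, 0, 0]
3 nonzero rows, so rank(C) = 3.
C has 5 columns; by rank–nullity, nullity = 5 − 3 = 2.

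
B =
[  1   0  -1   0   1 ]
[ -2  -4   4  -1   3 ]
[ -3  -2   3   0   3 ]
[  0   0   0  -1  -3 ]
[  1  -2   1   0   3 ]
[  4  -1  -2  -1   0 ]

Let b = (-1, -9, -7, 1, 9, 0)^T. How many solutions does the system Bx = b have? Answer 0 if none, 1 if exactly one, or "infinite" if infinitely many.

0

Row reduce the augmented matrix [B | b].
R2 ← R2 + (2)·R1: [0, -4, 2, -1, 5, -11]
R3 ← R3 + (3)·R1: [0, -2, 0, 0, 6, -10]
R5 ← R5 − R1: [0, -2, 2, 0, 2, 10]
R6 ← R6 − (4)·R1: [0, -1, 2, -1, -4, 4]
R3 ← R3 − (1/2)·R2: [0, 0, -1, 1/2, 7/2, -9/2]
R5 ← R5 − (1/2)·R2: [0, 0, 1, 1/2, -1/2, 31/2]
R6 ← R6 − (1/4)·R2: [0, 0, 3/2, -3/4, -21/4, 27/4]
R5 ← R5 + R3: [0, 0, 0, 1, 3, 11]
R6 ← R6 + (3/2)·R3: [0, 0, 0, 0, 0, 0]
R5 ← R5 + R4: [0, 0, 0, 0, 0, 12]
The echelon form has 5 nonzero rows; the last pivot sits in the augmented column, so rank(B) = 4 but rank([B|b]) = 5.
Since the ranks differ, the system is inconsistent.
It has no solutions.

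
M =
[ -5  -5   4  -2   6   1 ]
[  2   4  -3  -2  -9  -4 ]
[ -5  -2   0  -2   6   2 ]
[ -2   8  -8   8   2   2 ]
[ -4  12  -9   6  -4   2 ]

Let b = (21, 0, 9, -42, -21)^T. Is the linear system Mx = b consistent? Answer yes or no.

Row reduce the augmented matrix [M | b].
R2 ← R2 + (2/5)·R1: [0, 2, -7/5, -14/5, -33/5, -18/5, 42/5]
R3 ← R3 − R1: [0, 3, -4, 0, 0, 1, -12]
R4 ← R4 − (2/5)·R1: [0, 10, -48/5, 44/5, -2/5, 8/5, -252/5]
R5 ← R5 − (4/5)·R1: [0, 16, -61/5, 38/5, -44/5, 6/5, -189/5]
R3 ← R3 − (3/2)·R2: [0, 0, -19/10, 21/5, 99/10, 32/5, -123/5]
R4 ← R4 − (5)·R2: [0, 0, -13/5, 114/5, 163/5, 98/5, -462/5]
R5 ← R5 − (8)·R2: [0, 0, -1, 30, 44, 30, -105]
R4 ← R4 − (26/19)·R3: [0, 0, 0, 324/19, 362/19, 206/19, -1116/19]
R5 ← R5 − (10/19)·R3: [0, 0, 0, 528/19, 737/19, 506/19, -1749/19]
R5 ← R5 − (44/27)·R4: [0, 0, 0, 0, 209/27, 242/27, 11/3]
The echelon form has 5 nonzero rows, and every pivot lies in the first 6 columns, so rank(M) = rank([M|b]) = 5.
The system is consistent.

yes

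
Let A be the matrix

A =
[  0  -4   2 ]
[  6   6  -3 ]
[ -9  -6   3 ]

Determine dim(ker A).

Row reduce to echelon form.
Swap R1 ↔ R2
R3 ← R3 + (3/2)·R1: [0, 3, -3/2]
R3 ← R3 + (3/4)·R2: [0, 0, 0]
2 nonzero rows, so rank(A) = 2.
A has 3 columns; by rank–nullity, nullity = 3 − 2 = 1.

1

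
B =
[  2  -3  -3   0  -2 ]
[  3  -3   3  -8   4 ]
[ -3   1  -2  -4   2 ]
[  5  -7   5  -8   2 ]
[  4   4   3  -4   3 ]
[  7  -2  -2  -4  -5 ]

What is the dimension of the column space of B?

5

Row reduce to echelon form.
R2 ← R2 − (3/2)·R1: [0, 3/2, 15/2, -8, 7]
R3 ← R3 + (3/2)·R1: [0, -7/2, -13/2, -4, -1]
R4 ← R4 − (5/2)·R1: [0, 1/2, 25/2, -8, 7]
R5 ← R5 − (2)·R1: [0, 10, 9, -4, 7]
R6 ← R6 − (7/2)·R1: [0, 17/2, 17/2, -4, 2]
R3 ← R3 + (7/3)·R2: [0, 0, 11, -68/3, 46/3]
R4 ← R4 − (1/3)·R2: [0, 0, 10, -16/3, 14/3]
R5 ← R5 − (20/3)·R2: [0, 0, -41, 148/3, -119/3]
R6 ← R6 − (17/3)·R2: [0, 0, -34, 124/3, -113/3]
R4 ← R4 − (10/11)·R3: [0, 0, 0, 168/11, -102/11]
R5 ← R5 + (41/11)·R3: [0, 0, 0, -1160/33, 577/33]
R6 ← R6 + (34/11)·R3: [0, 0, 0, -316/11, 107/11]
R5 ← R5 + (145/63)·R4: [0, 0, 0, 0, -27/7]
R6 ← R6 + (79/42)·R4: [0, 0, 0, 0, -54/7]
R6 ← R6 − (2)·R5: [0, 0, 0, 0, 0]
Echelon form has 5 nonzero rows, so rank(B) = 5.
The column space has dimension equal to the rank: 5.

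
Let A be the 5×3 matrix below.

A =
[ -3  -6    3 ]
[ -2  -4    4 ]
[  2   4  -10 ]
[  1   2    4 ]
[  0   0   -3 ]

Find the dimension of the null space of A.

1

Row reduce to echelon form.
R2 ← R2 − (2/3)·R1: [0, 0, 2]
R3 ← R3 + (2/3)·R1: [0, 0, -8]
R4 ← R4 + (1/3)·R1: [0, 0, 5]
R3 ← R3 + (4)·R2: [0, 0, 0]
R4 ← R4 − (5/2)·R2: [0, 0, 0]
R5 ← R5 + (3/2)·R2: [0, 0, 0]
2 nonzero rows, so rank(A) = 2.
A has 3 columns; by rank–nullity, nullity = 3 − 2 = 1.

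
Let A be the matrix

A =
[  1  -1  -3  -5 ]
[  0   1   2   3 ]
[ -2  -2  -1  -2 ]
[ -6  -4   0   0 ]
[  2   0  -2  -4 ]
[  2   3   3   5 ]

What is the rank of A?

Row reduce to echelon form.
R3 ← R3 + (2)·R1: [0, -4, -7, -12]
R4 ← R4 + (6)·R1: [0, -10, -18, -30]
R5 ← R5 − (2)·R1: [0, 2, 4, 6]
R6 ← R6 − (2)·R1: [0, 5, 9, 15]
R3 ← R3 + (4)·R2: [0, 0, 1, 0]
R4 ← R4 + (10)·R2: [0, 0, 2, 0]
R5 ← R5 − (2)·R2: [0, 0, 0, 0]
R6 ← R6 − (5)·R2: [0, 0, -1, 0]
R4 ← R4 − (2)·R3: [0, 0, 0, 0]
R6 ← R6 + R3: [0, 0, 0, 0]
Echelon form has 3 nonzero rows, so rank(A) = 3.

3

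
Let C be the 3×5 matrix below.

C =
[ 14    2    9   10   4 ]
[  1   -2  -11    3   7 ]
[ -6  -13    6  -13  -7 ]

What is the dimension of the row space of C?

3

Row reduce to echelon form.
R2 ← R2 − (1/14)·R1: [0, -15/7, -163/14, 16/7, 47/7]
R3 ← R3 + (3/7)·R1: [0, -85/7, 69/7, -61/7, -37/7]
R3 ← R3 − (17/3)·R2: [0, 0, 455/6, -65/3, -130/3]
Echelon form has 3 nonzero rows, so rank(C) = 3.
The row space has dimension equal to the rank: 3.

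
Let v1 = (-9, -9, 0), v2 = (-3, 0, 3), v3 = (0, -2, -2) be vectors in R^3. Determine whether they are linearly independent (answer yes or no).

no

Form the matrix with these vectors as rows and row reduce.
R2 ← R2 − (1/3)·R1: [0, 3, 3]
R3 ← R3 + (2/3)·R2: [0, 0, 0]
2 nonzero rows, so the 3 vectors span a space of dimension 2.
Since 2 < 3, the vectors are linearly dependent.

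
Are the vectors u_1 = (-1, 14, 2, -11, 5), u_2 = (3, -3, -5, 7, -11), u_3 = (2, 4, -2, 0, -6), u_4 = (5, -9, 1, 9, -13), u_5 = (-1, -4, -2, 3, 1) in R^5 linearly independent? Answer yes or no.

Form the matrix with these vectors as rows and row reduce.
R2 ← R2 + (3)·R1: [0, 39, 1, -26, 4]
R3 ← R3 + (2)·R1: [0, 32, 2, -22, 4]
R4 ← R4 + (5)·R1: [0, 61, 11, -46, 12]
R5 ← R5 − R1: [0, -18, -4, 14, -4]
R3 ← R3 − (32/39)·R2: [0, 0, 46/39, -2/3, 28/39]
R4 ← R4 − (61/39)·R2: [0, 0, 368/39, -16/3, 224/39]
R5 ← R5 + (6/13)·R2: [0, 0, -46/13, 2, -28/13]
R4 ← R4 − (8)·R3: [0, 0, 0, 0, 0]
R5 ← R5 + (3)·R3: [0, 0, 0, 0, 0]
3 nonzero rows, so the 5 vectors span a space of dimension 3.
Since 3 < 5, the vectors are linearly dependent.

no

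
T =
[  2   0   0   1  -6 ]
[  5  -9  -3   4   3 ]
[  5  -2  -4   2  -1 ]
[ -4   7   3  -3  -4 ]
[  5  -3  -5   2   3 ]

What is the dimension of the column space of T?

Row reduce to echelon form.
R2 ← R2 − (5/2)·R1: [0, -9, -3, 3/2, 18]
R3 ← R3 − (5/2)·R1: [0, -2, -4, -1/2, 14]
R4 ← R4 + (2)·R1: [0, 7, 3, -1, -16]
R5 ← R5 − (5/2)·R1: [0, -3, -5, -1/2, 18]
R3 ← R3 − (2/9)·R2: [0, 0, -10/3, -5/6, 10]
R4 ← R4 + (7/9)·R2: [0, 0, 2/3, 1/6, -2]
R5 ← R5 − (1/3)·R2: [0, 0, -4, -1, 12]
R4 ← R4 + (1/5)·R3: [0, 0, 0, 0, 0]
R5 ← R5 − (6/5)·R3: [0, 0, 0, 0, 0]
Echelon form has 3 nonzero rows, so rank(T) = 3.
The column space has dimension equal to the rank: 3.

3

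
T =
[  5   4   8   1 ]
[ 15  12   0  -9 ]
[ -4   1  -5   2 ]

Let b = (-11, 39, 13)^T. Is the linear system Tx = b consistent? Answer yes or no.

yes

Row reduce the augmented matrix [T | b].
R2 ← R2 − (3)·R1: [0, 0, -24, -12, 72]
R3 ← R3 + (4/5)·R1: [0, 21/5, 7/5, 14/5, 21/5]
Swap R2 ↔ R3
The echelon form has 3 nonzero rows, and every pivot lies in the first 4 columns, so rank(T) = rank([T|b]) = 3.
The system is consistent.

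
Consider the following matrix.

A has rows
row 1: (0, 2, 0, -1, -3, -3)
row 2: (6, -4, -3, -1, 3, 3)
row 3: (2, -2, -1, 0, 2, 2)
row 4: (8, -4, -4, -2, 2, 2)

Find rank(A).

Row reduce to echelon form.
Swap R1 ↔ R2
R3 ← R3 − (1/3)·R1: [0, -2/3, 0, 1/3, 1, 1]
R4 ← R4 − (4/3)·R1: [0, 4/3, 0, -2/3, -2, -2]
R3 ← R3 + (1/3)·R2: [0, 0, 0, 0, 0, 0]
R4 ← R4 − (2/3)·R2: [0, 0, 0, 0, 0, 0]
Echelon form has 2 nonzero rows, so rank(A) = 2.

2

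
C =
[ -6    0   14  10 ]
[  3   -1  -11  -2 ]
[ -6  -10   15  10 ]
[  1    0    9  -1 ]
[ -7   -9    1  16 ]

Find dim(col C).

Row reduce to echelon form.
R2 ← R2 + (1/2)·R1: [0, -1, -4, 3]
R3 ← R3 − R1: [0, -10, 1, 0]
R4 ← R4 + (1/6)·R1: [0, 0, 34/3, 2/3]
R5 ← R5 − (7/6)·R1: [0, -9, -46/3, 13/3]
R3 ← R3 − (10)·R2: [0, 0, 41, -30]
R5 ← R5 − (9)·R2: [0, 0, 62/3, -68/3]
R4 ← R4 − (34/123)·R3: [0, 0, 0, 1102/123]
R5 ← R5 − (62/123)·R3: [0, 0, 0, -928/123]
R5 ← R5 + (16/19)·R4: [0, 0, 0, 0]
Echelon form has 4 nonzero rows, so rank(C) = 4.
The column space has dimension equal to the rank: 4.

4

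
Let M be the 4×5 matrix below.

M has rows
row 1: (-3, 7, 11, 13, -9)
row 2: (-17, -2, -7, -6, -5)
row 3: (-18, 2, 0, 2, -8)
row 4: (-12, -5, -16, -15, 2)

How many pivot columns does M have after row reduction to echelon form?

4

Row reduce to echelon form.
R2 ← R2 − (17/3)·R1: [0, -125/3, -208/3, -239/3, 46]
R3 ← R3 − (6)·R1: [0, -40, -66, -76, 46]
R4 ← R4 − (4)·R1: [0, -33, -60, -67, 38]
R3 ← R3 − (24/25)·R2: [0, 0, 14/25, 12/25, 46/25]
R4 ← R4 − (99/125)·R2: [0, 0, -636/125, -488/125, 196/125]
R4 ← R4 + (318/35)·R3: [0, 0, 0, 16/35, 128/7]
Echelon form has 4 nonzero rows, so rank(M) = 4.
Each nonzero row contributes one pivot column: 4 pivot columns.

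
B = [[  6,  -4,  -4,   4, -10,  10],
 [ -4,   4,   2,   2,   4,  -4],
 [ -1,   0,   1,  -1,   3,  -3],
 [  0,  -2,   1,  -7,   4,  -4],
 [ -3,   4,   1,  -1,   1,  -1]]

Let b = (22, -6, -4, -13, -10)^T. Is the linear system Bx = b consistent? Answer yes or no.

yes

Row reduce the augmented matrix [B | b].
R2 ← R2 + (2/3)·R1: [0, 4/3, -2/3, 14/3, -8/3, 8/3, 26/3]
R3 ← R3 + (1/6)·R1: [0, -2/3, 1/3, -1/3, 4/3, -4/3, -1/3]
R5 ← R5 + (1/2)·R1: [0, 2, -1, 1, -4, 4, 1]
R3 ← R3 + (1/2)·R2: [0, 0, 0, 2, 0, 0, 4]
R4 ← R4 + (3/2)·R2: [0, 0, 0, 0, 0, 0, 0]
R5 ← R5 − (3/2)·R2: [0, 0, 0, -6, 0, 0, -12]
R5 ← R5 + (3)·R3: [0, 0, 0, 0, 0, 0, 0]
The echelon form has 3 nonzero rows, and every pivot lies in the first 6 columns, so rank(B) = rank([B|b]) = 3.
The system is consistent.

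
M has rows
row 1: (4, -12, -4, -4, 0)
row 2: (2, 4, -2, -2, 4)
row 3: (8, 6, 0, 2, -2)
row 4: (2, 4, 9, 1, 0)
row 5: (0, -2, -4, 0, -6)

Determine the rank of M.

Row reduce to echelon form.
R2 ← R2 − (1/2)·R1: [0, 10, 0, 0, 4]
R3 ← R3 − (2)·R1: [0, 30, 8, 10, -2]
R4 ← R4 − (1/2)·R1: [0, 10, 11, 3, 0]
R3 ← R3 − (3)·R2: [0, 0, 8, 10, -14]
R4 ← R4 − R2: [0, 0, 11, 3, -4]
R5 ← R5 + (1/5)·R2: [0, 0, -4, 0, -26/5]
R4 ← R4 − (11/8)·R3: [0, 0, 0, -43/4, 61/4]
R5 ← R5 + (1/2)·R3: [0, 0, 0, 5, -61/5]
R5 ← R5 + (20/43)·R4: [0, 0, 0, 0, -1098/215]
Echelon form has 5 nonzero rows, so rank(M) = 5.

5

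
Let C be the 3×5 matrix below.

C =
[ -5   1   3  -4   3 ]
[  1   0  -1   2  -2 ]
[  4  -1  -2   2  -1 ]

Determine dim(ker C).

Row reduce to echelon form.
R2 ← R2 + (1/5)·R1: [0, 1/5, -2/5, 6/5, -7/5]
R3 ← R3 + (4/5)·R1: [0, -1/5, 2/5, -6/5, 7/5]
R3 ← R3 + R2: [0, 0, 0, 0, 0]
2 nonzero rows, so rank(C) = 2.
C has 5 columns; by rank–nullity, nullity = 5 − 2 = 3.

3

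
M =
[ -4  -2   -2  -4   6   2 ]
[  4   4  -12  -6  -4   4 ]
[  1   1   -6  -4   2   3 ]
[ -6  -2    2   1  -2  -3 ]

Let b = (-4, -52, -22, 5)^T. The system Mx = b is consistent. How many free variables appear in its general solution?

Row reduce the augmented matrix [M | b].
R2 ← R2 + R1: [0, 2, -14, -10, 2, 6, -56]
R3 ← R3 + (1/4)·R1: [0, 1/2, -13/2, -5, 7/2, 7/2, -23]
R4 ← R4 − (3/2)·R1: [0, 1, 5, 7, -11, -6, 11]
R3 ← R3 − (1/4)·R2: [0, 0, -3, -5/2, 3, 2, -9]
R4 ← R4 − (1/2)·R2: [0, 0, 12, 12, -12, -9, 39]
R4 ← R4 + (4)·R3: [0, 0, 0, 2, 0, -1, 3]
The echelon form has 4 nonzero rows, and every pivot lies in the first 6 columns, so rank(M) = rank([M|b]) = 4.
The system is consistent.
Free variables = (unknowns) − (rank) = 6 − 4 = 2.

2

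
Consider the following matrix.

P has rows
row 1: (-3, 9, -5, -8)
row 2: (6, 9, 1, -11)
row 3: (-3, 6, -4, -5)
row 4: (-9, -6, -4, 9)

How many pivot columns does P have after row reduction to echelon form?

Row reduce to echelon form.
R2 ← R2 + (2)·R1: [0, 27, -9, -27]
R3 ← R3 − R1: [0, -3, 1, 3]
R4 ← R4 − (3)·R1: [0, -33, 11, 33]
R3 ← R3 + (1/9)·R2: [0, 0, 0, 0]
R4 ← R4 + (11/9)·R2: [0, 0, 0, 0]
Echelon form has 2 nonzero rows, so rank(P) = 2.
Each nonzero row contributes one pivot column: 2 pivot columns.

2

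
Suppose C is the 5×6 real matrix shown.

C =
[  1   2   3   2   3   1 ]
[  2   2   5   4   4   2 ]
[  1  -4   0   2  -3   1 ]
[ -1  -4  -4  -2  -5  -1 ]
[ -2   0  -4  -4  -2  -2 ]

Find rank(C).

Row reduce to echelon form.
R2 ← R2 − (2)·R1: [0, -2, -1, 0, -2, 0]
R3 ← R3 − R1: [0, -6, -3, 0, -6, 0]
R4 ← R4 + R1: [0, -2, -1, 0, -2, 0]
R5 ← R5 + (2)·R1: [0, 4, 2, 0, 4, 0]
R3 ← R3 − (3)·R2: [0, 0, 0, 0, 0, 0]
R4 ← R4 − R2: [0, 0, 0, 0, 0, 0]
R5 ← R5 + (2)·R2: [0, 0, 0, 0, 0, 0]
Echelon form has 2 nonzero rows, so rank(C) = 2.

2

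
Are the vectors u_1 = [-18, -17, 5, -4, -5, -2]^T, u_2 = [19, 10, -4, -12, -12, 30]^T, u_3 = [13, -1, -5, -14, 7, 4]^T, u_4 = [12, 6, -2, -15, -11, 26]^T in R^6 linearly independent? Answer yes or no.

Form the matrix with these vectors as rows and row reduce.
R2 ← R2 + (19/18)·R1: [0, -143/18, 23/18, -146/9, -311/18, 251/9]
R3 ← R3 + (13/18)·R1: [0, -239/18, -25/18, -152/9, 61/18, 23/9]
R4 ← R4 + (2/3)·R1: [0, -16/3, 4/3, -53/3, -43/3, 74/3]
R3 ← R3 − (239/143)·R2: [0, 0, -504/143, 1462/143, 4614/143, -6300/143]
R4 ← R4 − (96/143)·R2: [0, 0, 68/143, -969/143, -391/143, 850/143]
R4 ← R4 + (17/126)·R3: [0, 0, 0, -340/63, 34/21, 0]
4 nonzero rows, so the 4 vectors span a space of dimension 4.
Since 4 = 4, the vectors are linearly independent.

yes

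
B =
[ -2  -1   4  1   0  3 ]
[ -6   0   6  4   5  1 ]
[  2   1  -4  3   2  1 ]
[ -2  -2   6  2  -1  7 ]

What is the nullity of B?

3

Row reduce to echelon form.
R2 ← R2 − (3)·R1: [0, 3, -6, 1, 5, -8]
R3 ← R3 + R1: [0, 0, 0, 4, 2, 4]
R4 ← R4 − R1: [0, -1, 2, 1, -1, 4]
R4 ← R4 + (1/3)·R2: [0, 0, 0, 4/3, 2/3, 4/3]
R4 ← R4 − (1/3)·R3: [0, 0, 0, 0, 0, 0]
3 nonzero rows, so rank(B) = 3.
B has 6 columns; by rank–nullity, nullity = 6 − 3 = 3.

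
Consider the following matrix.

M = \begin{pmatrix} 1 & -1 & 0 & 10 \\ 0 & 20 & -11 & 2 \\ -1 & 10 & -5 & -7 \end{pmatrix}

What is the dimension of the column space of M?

3

Row reduce to echelon form.
R3 ← R3 + R1: [0, 9, -5, 3]
R3 ← R3 − (9/20)·R2: [0, 0, -1/20, 21/10]
Echelon form has 3 nonzero rows, so rank(M) = 3.
The column space has dimension equal to the rank: 3.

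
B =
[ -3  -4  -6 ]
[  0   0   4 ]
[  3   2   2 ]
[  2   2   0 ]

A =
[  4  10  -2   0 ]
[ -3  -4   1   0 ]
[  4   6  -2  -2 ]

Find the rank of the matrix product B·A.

First compute BA:
[[-24, -50,  14,  12],
 [ 16,  24,  -8,  -8],
 [ 14,  34,  -8,  -4],
 [  2,  12,  -2,   0]]
Now row reduce the product.
R2 ← R2 + (2/3)·R1: [0, -28/3, 4/3, 0]
R3 ← R3 + (7/12)·R1: [0, 29/6, 1/6, 3]
R4 ← R4 + (1/12)·R1: [0, 47/6, -5/6, 1]
R3 ← R3 + (29/56)·R2: [0, 0, 6/7, 3]
R4 ← R4 + (47/56)·R2: [0, 0, 2/7, 1]
R4 ← R4 − (1/3)·R3: [0, 0, 0, 0]
3 nonzero rows, so rank(BA) = 3.

3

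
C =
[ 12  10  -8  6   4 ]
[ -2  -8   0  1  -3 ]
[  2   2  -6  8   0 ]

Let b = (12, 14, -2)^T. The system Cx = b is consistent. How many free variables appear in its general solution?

2

Row reduce the augmented matrix [C | b].
R2 ← R2 + (1/6)·R1: [0, -19/3, -4/3, 2, -7/3, 16]
R3 ← R3 − (1/6)·R1: [0, 1/3, -14/3, 7, -2/3, -4]
R3 ← R3 + (1/19)·R2: [0, 0, -90/19, 135/19, -15/19, -60/19]
The echelon form has 3 nonzero rows, and every pivot lies in the first 5 columns, so rank(C) = rank([C|b]) = 3.
The system is consistent.
Free variables = (unknowns) − (rank) = 5 − 3 = 2.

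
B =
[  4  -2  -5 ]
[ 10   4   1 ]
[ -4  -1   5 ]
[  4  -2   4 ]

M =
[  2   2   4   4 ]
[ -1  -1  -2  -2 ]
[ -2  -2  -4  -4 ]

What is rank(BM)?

1

First compute BM:
[[ 20,  20,  40,  40],
 [ 14,  14,  28,  28],
 [-17, -17, -34, -34],
 [  2,   2,   4,   4]]
Now row reduce the product.
R2 ← R2 − (7/10)·R1: [0, 0, 0, 0]
R3 ← R3 + (17/20)·R1: [0, 0, 0, 0]
R4 ← R4 − (1/10)·R1: [0, 0, 0, 0]
1 nonzero row, so rank(BM) = 1.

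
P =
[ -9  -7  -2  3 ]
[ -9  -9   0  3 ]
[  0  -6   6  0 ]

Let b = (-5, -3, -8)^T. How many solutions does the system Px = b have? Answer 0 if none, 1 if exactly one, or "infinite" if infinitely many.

Row reduce the augmented matrix [P | b].
R2 ← R2 − R1: [0, -2, 2, 0, 2]
R3 ← R3 − (3)·R2: [0, 0, 0, 0, -14]
The echelon form has 3 nonzero rows; the last pivot sits in the augmented column, so rank(P) = 2 but rank([P|b]) = 3.
Since the ranks differ, the system is inconsistent.
It has no solutions.

0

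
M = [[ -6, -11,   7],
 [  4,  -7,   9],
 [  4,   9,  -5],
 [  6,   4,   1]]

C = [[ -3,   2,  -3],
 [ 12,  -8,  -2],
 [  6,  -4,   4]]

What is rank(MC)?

2

First compute MC:
[[-72,  48,  68],
 [-42,  28,  38],
 [ 66, -44, -50],
 [ 36, -24, -22]]
Now row reduce the product.
R2 ← R2 − (7/12)·R1: [0, 0, -5/3]
R3 ← R3 + (11/12)·R1: [0, 0, 37/3]
R4 ← R4 + (1/2)·R1: [0, 0, 12]
R3 ← R3 + (37/5)·R2: [0, 0, 0]
R4 ← R4 + (36/5)·R2: [0, 0, 0]
2 nonzero rows, so rank(MC) = 2.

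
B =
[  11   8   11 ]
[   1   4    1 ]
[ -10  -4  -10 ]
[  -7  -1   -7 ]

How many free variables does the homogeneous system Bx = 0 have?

1

Row reduce to echelon form.
R2 ← R2 − (1/11)·R1: [0, 36/11, 0]
R3 ← R3 + (10/11)·R1: [0, 36/11, 0]
R4 ← R4 + (7/11)·R1: [0, 45/11, 0]
R3 ← R3 − R2: [0, 0, 0]
R4 ← R4 − (5/4)·R2: [0, 0, 0]
2 nonzero rows, so rank(B) = 2.
B has 3 columns; by rank–nullity, nullity = 3 − 2 = 1.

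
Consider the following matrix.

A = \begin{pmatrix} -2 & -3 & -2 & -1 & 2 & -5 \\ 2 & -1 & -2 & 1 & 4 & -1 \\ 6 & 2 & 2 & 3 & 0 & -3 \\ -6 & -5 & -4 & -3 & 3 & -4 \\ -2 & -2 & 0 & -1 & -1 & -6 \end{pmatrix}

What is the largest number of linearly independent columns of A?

Row reduce to echelon form.
R2 ← R2 + R1: [0, -4, -4, 0, 6, -6]
R3 ← R3 + (3)·R1: [0, -7, -4, 0, 6, -18]
R4 ← R4 − (3)·R1: [0, 4, 2, 0, -3, 11]
R5 ← R5 − R1: [0, 1, 2, 0, -3, -1]
R3 ← R3 − (7/4)·R2: [0, 0, 3, 0, -9/2, -15/2]
R4 ← R4 + R2: [0, 0, -2, 0, 3, 5]
R5 ← R5 + (1/4)·R2: [0, 0, 1, 0, -3/2, -5/2]
R4 ← R4 + (2/3)·R3: [0, 0, 0, 0, 0, 0]
R5 ← R5 − (1/3)·R3: [0, 0, 0, 0, 0, 0]
Echelon form has 3 nonzero rows, so rank(A) = 3.
The rank gives the maximum number of linearly independent columns: 3.

3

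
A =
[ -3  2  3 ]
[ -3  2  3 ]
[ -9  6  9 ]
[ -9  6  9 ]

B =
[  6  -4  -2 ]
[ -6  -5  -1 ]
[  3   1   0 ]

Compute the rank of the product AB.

1

First compute AB:
[[-21,   5,   4],
 [-21,   5,   4],
 [-63,  15,  12],
 [-63,  15,  12]]
Now row reduce the product.
R2 ← R2 − R1: [0, 0, 0]
R3 ← R3 − (3)·R1: [0, 0, 0]
R4 ← R4 − (3)·R1: [0, 0, 0]
1 nonzero row, so rank(AB) = 1.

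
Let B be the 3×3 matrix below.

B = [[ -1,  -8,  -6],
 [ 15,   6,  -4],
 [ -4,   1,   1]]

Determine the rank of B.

Row reduce to echelon form.
R2 ← R2 + (15)·R1: [0, -114, -94]
R3 ← R3 − (4)·R1: [0, 33, 25]
R3 ← R3 + (11/38)·R2: [0, 0, -42/19]
Echelon form has 3 nonzero rows, so rank(B) = 3.

3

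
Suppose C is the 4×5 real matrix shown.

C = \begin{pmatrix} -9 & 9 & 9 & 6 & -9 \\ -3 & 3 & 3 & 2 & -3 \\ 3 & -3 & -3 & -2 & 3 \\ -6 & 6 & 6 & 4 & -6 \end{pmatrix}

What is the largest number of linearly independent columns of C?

Row reduce to echelon form.
R2 ← R2 − (1/3)·R1: [0, 0, 0, 0, 0]
R3 ← R3 + (1/3)·R1: [0, 0, 0, 0, 0]
R4 ← R4 − (2/3)·R1: [0, 0, 0, 0, 0]
Echelon form has 1 nonzero row, so rank(C) = 1.
The rank gives the maximum number of linearly independent columns: 1.

1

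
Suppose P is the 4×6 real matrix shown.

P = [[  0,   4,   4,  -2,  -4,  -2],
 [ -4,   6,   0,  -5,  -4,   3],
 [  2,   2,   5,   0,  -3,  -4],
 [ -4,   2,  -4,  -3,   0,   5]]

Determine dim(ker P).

4

Row reduce to echelon form.
Swap R1 ↔ R2
R3 ← R3 + (1/2)·R1: [0, 5, 5, -5/2, -5, -5/2]
R4 ← R4 − R1: [0, -4, -4, 2, 4, 2]
R3 ← R3 − (5/4)·R2: [0, 0, 0, 0, 0, 0]
R4 ← R4 + R2: [0, 0, 0, 0, 0, 0]
2 nonzero rows, so rank(P) = 2.
P has 6 columns; by rank–nullity, nullity = 6 − 2 = 4.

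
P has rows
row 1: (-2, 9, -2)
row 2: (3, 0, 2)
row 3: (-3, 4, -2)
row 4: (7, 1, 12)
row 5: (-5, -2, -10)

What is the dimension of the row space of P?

Row reduce to echelon form.
R2 ← R2 + (3/2)·R1: [0, 27/2, -1]
R3 ← R3 − (3/2)·R1: [0, -19/2, 1]
R4 ← R4 + (7/2)·R1: [0, 65/2, 5]
R5 ← R5 − (5/2)·R1: [0, -49/2, -5]
R3 ← R3 + (19/27)·R2: [0, 0, 8/27]
R4 ← R4 − (65/27)·R2: [0, 0, 200/27]
R5 ← R5 + (49/27)·R2: [0, 0, -184/27]
R4 ← R4 − (25)·R3: [0, 0, 0]
R5 ← R5 + (23)·R3: [0, 0, 0]
Echelon form has 3 nonzero rows, so rank(P) = 3.
The row space has dimension equal to the rank: 3.

3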